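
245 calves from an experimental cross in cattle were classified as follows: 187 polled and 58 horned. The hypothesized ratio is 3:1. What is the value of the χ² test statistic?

Under the 3:1 hypothesis (Σ ratio = 4, N = 245):
  polled: 245 × 3/4 = 183.75
  horned: 245 × 1/4 = 61.25
χ² = Σ (O − E)² / E
  polled: (187 − 183.75)² / 183.75 = 0.0575
  horned: (58 − 61.25)² / 61.25 = 0.1724
χ² = 0.0575 + 0.1724 = 0.2299 ≈ 0.230

0.230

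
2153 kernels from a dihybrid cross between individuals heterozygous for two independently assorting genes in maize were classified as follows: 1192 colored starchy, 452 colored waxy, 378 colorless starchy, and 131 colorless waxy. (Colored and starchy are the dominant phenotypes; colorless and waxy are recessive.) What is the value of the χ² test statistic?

7.811

A dihybrid F₂ with independent assortment and complete dominance at both loci gives a 9:3:3:1 phenotypic ratio.
Under the 9:3:3:1 hypothesis (Σ ratio = 16, N = 2153):
  colored starchy: 2153 × 9/16 = 1211.0625
  colored waxy: 2153 × 3/16 = 403.6875
  colorless starchy: 2153 × 3/16 = 403.6875
  colorless waxy: 2153 × 1/16 = 134.5625
χ² = Σ (O − E)² / E
  colored starchy: (1192 − 1211.0625)² / 1211.0625 = 0.3000
  colored waxy: (452 − 403.6875)² / 403.6875 = 5.7819
  colorless starchy: (378 − 403.6875)² / 403.6875 = 1.6346
  colorless waxy: (131 − 134.5625)² / 134.5625 = 0.0943
χ² = 0.3000 + 5.7819 + 1.6346 + 0.0943 = 7.8108 ≈ 7.811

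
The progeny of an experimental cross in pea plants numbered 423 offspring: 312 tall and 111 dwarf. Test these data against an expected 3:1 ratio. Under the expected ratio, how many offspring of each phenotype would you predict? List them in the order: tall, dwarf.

Under the 3:1 hypothesis (Σ ratio = 4, N = 423):
  tall: 423 × 3/4 = 317.25
  dwarf: 423 × 1/4 = 105.75

317.25, 105.75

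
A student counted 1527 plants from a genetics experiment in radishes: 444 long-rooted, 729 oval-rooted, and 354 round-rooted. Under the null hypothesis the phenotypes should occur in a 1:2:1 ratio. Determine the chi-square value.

Expected counts for N = 1527 under a 1:2:1 ratio (total parts = 4):
  long-rooted: 1527 × 1/4 = 381.75
  oval-rooted: 1527 × 2/4 = 763.5
  round-rooted: 1527 × 1/4 = 381.75
χ² = Σ (O − E)² / E
  long-rooted: (444 − 381.75)² / 381.75 = 10.1508
  oval-rooted: (729 − 763.5)² / 763.5 = 1.5589
  round-rooted: (354 − 381.75)² / 381.75 = 2.0172
χ² = 10.1508 + 1.5589 + 2.0172 = 13.7269 ≈ 13.727

13.727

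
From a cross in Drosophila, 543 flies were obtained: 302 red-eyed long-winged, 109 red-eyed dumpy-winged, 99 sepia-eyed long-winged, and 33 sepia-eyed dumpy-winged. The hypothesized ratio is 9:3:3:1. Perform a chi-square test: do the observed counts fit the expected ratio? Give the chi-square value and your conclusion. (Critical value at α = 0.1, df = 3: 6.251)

0.650; consistent

Expected counts for N = 543 under a 9:3:3:1 ratio (total parts = 16):
  red-eyed long-winged: 543 × 9/16 = 305.4375
  red-eyed dumpy-winged: 543 × 3/16 = 101.8125
  sepia-eyed long-winged: 543 × 3/16 = 101.8125
  sepia-eyed dumpy-winged: 543 × 1/16 = 33.9375
χ² = Σ (O − E)² / E
  red-eyed long-winged: (302 − 305.4375)² / 305.4375 = 0.0387
  red-eyed dumpy-winged: (109 − 101.8125)² / 101.8125 = 0.5074
  sepia-eyed long-winged: (99 − 101.8125)² / 101.8125 = 0.0777
  sepia-eyed dumpy-winged: (33 − 33.9375)² / 33.9375 = 0.0259
χ² = 0.0387 + 0.5074 + 0.0777 + 0.0259 = 0.6497 ≈ 0.650
Degrees of freedom = 4 − 1 = 3; critical value at α = 0.1 is 6.251.
Since 0.650 < 6.251, we fail to reject the null hypothesis — the data are consistent with the 9:3:3:1 ratio.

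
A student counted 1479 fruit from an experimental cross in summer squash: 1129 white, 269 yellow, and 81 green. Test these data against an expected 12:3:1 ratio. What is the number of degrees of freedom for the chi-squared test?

A goodness-of-fit test with 3 phenotype classes has df = 3 − 1 = 2.

2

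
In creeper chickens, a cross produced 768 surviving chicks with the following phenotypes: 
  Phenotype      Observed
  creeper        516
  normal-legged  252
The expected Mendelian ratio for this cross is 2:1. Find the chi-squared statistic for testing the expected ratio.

0.094

Under the 2:1 hypothesis (Σ ratio = 3, N = 768):
  creeper: 768 × 2/3 = 512
  normal-legged: 768 × 1/3 = 256
χ² = Σ (O − E)² / E
  creeper: (516 − 512)² / 512 = 0.0312
  normal-legged: (252 − 256)² / 256 = 0.0625
χ² = 0.0312 + 0.0625 = 0.0937 ≈ 0.094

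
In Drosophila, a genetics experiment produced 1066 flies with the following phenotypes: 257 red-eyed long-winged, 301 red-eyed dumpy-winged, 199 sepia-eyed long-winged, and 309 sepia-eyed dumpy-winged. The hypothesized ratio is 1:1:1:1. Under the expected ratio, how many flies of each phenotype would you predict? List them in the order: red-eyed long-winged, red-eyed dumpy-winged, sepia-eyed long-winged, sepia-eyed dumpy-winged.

266.5, 266.5, 266.5, 266.5

Total ratio parts = 4. Expected numbers out of 1066:
  red-eyed long-winged: 1066 × 1/4 = 266.5
  red-eyed dumpy-winged: 1066 × 1/4 = 266.5
  sepia-eyed long-winged: 1066 × 1/4 = 266.5
  sepia-eyed dumpy-winged: 1066 × 1/4 = 266.5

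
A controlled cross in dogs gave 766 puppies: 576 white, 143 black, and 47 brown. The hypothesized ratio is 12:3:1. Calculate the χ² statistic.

0.023

Total ratio parts = 16. Expected numbers out of 766:
  white: 766 × 12/16 = 574.5
  black: 766 × 3/16 = 143.625
  brown: 766 × 1/16 = 47.875
χ² = Σ (O − E)² / E
  white: (576 − 574.5)² / 574.5 = 0.0039
  black: (143 − 143.625)² / 143.625 = 0.0027
  brown: (47 − 47.875)² / 47.875 = 0.0160
χ² = 0.0039 + 0.0027 + 0.0160 = 0.0226 ≈ 0.023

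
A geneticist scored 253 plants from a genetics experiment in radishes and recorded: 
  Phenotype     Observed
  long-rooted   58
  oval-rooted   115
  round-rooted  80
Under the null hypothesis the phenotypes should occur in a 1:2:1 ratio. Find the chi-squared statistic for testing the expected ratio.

Total ratio parts = 4. Expected numbers out of 253:
  long-rooted: 253 × 1/4 = 63.25
  oval-rooted: 253 × 2/4 = 126.5
  round-rooted: 253 × 1/4 = 63.25
χ² = Σ (O − E)² / E
  long-rooted: (58 − 63.25)² / 63.25 = 0.4358
  oval-rooted: (115 − 126.5)² / 126.5 = 1.0455
  round-rooted: (80 − 63.25)² / 63.25 = 4.4358
χ² = 0.4358 + 1.0455 + 4.4358 = 5.9171 ≈ 5.917

5.917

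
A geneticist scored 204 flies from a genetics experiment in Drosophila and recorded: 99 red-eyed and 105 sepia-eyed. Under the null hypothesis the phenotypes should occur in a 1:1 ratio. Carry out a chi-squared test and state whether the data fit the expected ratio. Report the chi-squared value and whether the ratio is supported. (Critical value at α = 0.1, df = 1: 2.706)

0.176; consistent

Under the 1:1 hypothesis (Σ ratio = 2, N = 204):
  red-eyed: 204 × 1/2 = 102
  sepia-eyed: 204 × 1/2 = 102
χ² = Σ (O − E)² / E
  red-eyed: (99 − 102)² / 102 = 0.0882
  sepia-eyed: (105 − 102)² / 102 = 0.0882
χ² = 0.0882 + 0.0882 = 0.1764 ≈ 0.176
Degrees of freedom = 2 − 1 = 1; critical value at α = 0.1 is 2.706.
Since 0.176 < 2.706, we fail to reject the null hypothesis — the data are consistent with the 1:1 ratio.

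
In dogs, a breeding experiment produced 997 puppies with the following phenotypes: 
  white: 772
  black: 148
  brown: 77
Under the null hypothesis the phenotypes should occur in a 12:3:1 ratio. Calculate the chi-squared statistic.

12.359

Total ratio parts = 16. Expected numbers out of 997:
  white: 997 × 12/16 = 747.75
  black: 997 × 3/16 = 186.9375
  brown: 997 × 1/16 = 62.3125
χ² = Σ (O − E)² / E
  white: (772 − 747.75)² / 747.75 = 0.7864
  black: (148 − 186.9375)² / 186.9375 = 8.1104
  brown: (77 − 62.3125)² / 62.3125 = 3.4619
χ² = 0.7864 + 8.1104 + 3.4619 = 12.3587 ≈ 12.359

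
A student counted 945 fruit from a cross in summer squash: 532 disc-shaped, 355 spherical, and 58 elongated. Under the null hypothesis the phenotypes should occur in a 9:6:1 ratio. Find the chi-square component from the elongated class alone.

0.019

Total ratio parts = 16. Expected numbers out of 945:
  disc-shaped: 945 × 9/16 = 531.5625
  spherical: 945 × 6/16 = 354.375
  elongated: 945 × 1/16 = 59.0625
Contribution of elongated: (58 − 59.0625)² / 59.0625 = 0.0191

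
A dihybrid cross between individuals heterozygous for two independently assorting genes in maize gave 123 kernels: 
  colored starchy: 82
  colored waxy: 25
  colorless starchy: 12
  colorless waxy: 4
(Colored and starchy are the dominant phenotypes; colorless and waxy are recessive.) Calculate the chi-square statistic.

9.611

A dihybrid F₂ with independent assortment and complete dominance at both loci gives a 9:3:3:1 phenotypic ratio.
Expected counts for N = 123 under a 9:3:3:1 ratio (total parts = 16):
  colored starchy: 123 × 9/16 = 69.1875
  colored waxy: 123 × 3/16 = 23.0625
  colorless starchy: 123 × 3/16 = 23.0625
  colorless waxy: 123 × 1/16 = 7.6875
χ² = Σ (O − E)² / E
  colored starchy: (82 − 69.1875)² / 69.1875 = 2.3727
  colored waxy: (25 − 23.0625)² / 23.0625 = 0.1628
  colorless starchy: (12 − 23.0625)² / 23.0625 = 5.3064
  colorless waxy: (4 − 7.6875)² / 7.6875 = 1.7688
χ² = 2.3727 + 0.1628 + 5.3064 + 1.7688 = 9.6107 ≈ 9.611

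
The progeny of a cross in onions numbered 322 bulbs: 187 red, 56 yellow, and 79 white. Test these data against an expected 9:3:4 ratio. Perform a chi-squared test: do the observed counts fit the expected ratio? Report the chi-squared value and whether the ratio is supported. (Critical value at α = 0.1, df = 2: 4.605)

Expected counts for N = 322 under a 9:3:4 ratio (total parts = 16):
  red: 322 × 9/16 = 181.125
  yellow: 322 × 3/16 = 60.375
  white: 322 × 4/16 = 80.5
χ² = Σ (O − E)² / E
  red: (187 − 181.125)² / 181.125 = 0.1906
  yellow: (56 − 60.375)² / 60.375 = 0.3170
  white: (79 − 80.5)² / 80.5 = 0.0280
χ² = 0.1906 + 0.3170 + 0.0280 = 0.5356 ≈ 0.536
Degrees of freedom = 3 − 1 = 2; critical value at α = 0.1 is 4.605.
Since 0.536 < 4.605, we fail to reject the null hypothesis — the data are consistent with the 9:3:4 ratio.

0.536; consistent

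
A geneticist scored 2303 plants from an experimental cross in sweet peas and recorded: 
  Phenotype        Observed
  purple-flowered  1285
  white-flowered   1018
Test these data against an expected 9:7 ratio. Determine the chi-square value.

Under the 9:7 hypothesis (Σ ratio = 16, N = 2303):
  purple-flowered: 2303 × 9/16 = 1295.4375
  white-flowered: 2303 × 7/16 = 1007.5625
χ² = Σ (O − E)² / E
  purple-flowered: (1285 − 1295.4375)² / 1295.4375 = 0.0841
  white-flowered: (1018 − 1007.5625)² / 1007.5625 = 0.1081
χ² = 0.0841 + 0.1081 = 0.1922 ≈ 0.192

0.192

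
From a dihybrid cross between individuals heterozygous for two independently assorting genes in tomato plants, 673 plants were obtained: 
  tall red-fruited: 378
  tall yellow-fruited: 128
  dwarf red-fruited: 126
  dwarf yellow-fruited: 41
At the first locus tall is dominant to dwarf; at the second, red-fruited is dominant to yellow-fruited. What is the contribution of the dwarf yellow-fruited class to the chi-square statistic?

0.027

A dihybrid F₂ with independent assortment and complete dominance at both loci gives a 9:3:3:1 phenotypic ratio.
Under the 9:3:3:1 hypothesis (Σ ratio = 16, N = 673):
  tall red-fruited: 673 × 9/16 = 378.5625
  tall yellow-fruited: 673 × 3/16 = 126.1875
  dwarf red-fruited: 673 × 3/16 = 126.1875
  dwarf yellow-fruited: 673 × 1/16 = 42.0625
Contribution of dwarf yellow-fruited: (41 − 42.0625)² / 42.0625 = 0.0268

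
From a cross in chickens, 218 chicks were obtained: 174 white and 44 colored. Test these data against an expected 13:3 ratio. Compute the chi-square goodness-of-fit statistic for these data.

0.294

Total ratio parts = 16. Expected numbers out of 218:
  white: 218 × 13/16 = 177.125
  colored: 218 × 3/16 = 40.875
χ² = Σ (O − E)² / E
  white: (174 − 177.125)² / 177.125 = 0.0551
  colored: (44 − 40.875)² / 40.875 = 0.2389
χ² = 0.0551 + 0.2389 = 0.294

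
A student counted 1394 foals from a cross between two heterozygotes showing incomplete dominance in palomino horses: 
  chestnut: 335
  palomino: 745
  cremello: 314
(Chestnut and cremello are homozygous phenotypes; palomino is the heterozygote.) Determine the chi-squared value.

With incomplete dominance, a heterozygote × heterozygote cross gives a 1:2:1 phenotypic ratio.
Under the 1:2:1 hypothesis (Σ ratio = 4, N = 1394):
  chestnut: 1394 × 1/4 = 348.5
  palomino: 1394 × 2/4 = 697
  cremello: 1394 × 1/4 = 348.5
χ² = Σ (O − E)² / E
  chestnut: (335 − 348.5)² / 348.5 = 0.5230
  palomino: (745 − 697)² / 697 = 3.3056
  cremello: (314 − 348.5)² / 348.5 = 3.4154
χ² = 0.5230 + 3.3056 + 3.4154 = 7.244

7.244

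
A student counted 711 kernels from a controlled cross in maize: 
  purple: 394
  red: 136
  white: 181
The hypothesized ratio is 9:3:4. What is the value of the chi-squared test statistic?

Expected counts for N = 711 under a 9:3:4 ratio (total parts = 16):
  purple: 711 × 9/16 = 399.9375
  red: 711 × 3/16 = 133.3125
  white: 711 × 4/16 = 177.75
χ² = Σ (O − E)² / E
  purple: (394 − 399.9375)² / 399.9375 = 0.0881
  red: (136 − 133.3125)² / 133.3125 = 0.0542
  white: (181 − 177.75)² / 177.75 = 0.0594
χ² = 0.0881 + 0.0542 + 0.0594 = 0.2017 ≈ 0.202

0.202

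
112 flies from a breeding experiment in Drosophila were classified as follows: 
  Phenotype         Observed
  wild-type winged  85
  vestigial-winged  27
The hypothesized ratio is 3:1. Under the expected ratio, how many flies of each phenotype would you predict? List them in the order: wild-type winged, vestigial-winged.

Total ratio parts = 4. Expected numbers out of 112:
  wild-type winged: 112 × 3/4 = 84
  vestigial-winged: 112 × 1/4 = 28

84, 28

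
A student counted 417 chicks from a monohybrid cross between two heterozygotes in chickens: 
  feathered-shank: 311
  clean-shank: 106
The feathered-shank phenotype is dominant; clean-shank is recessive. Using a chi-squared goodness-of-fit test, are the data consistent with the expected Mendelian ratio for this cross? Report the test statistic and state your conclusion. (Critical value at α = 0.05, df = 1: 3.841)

For a monohybrid cross between heterozygotes with complete dominance, the expected phenotypic ratio is 3:1.
Under the 3:1 hypothesis (Σ ratio = 4, N = 417):
  feathered-shank: 417 × 3/4 = 312.75
  clean-shank: 417 × 1/4 = 104.25
χ² = Σ (O − E)² / E
  feathered-shank: (311 − 312.75)² / 312.75 = 0.0098
  clean-shank: (106 − 104.25)² / 104.25 = 0.0294
χ² = 0.0098 + 0.0294 = 0.0392 ≈ 0.039
Degrees of freedom = 2 − 1 = 1; critical value at α = 0.05 is 3.841.
Since 0.039 < 3.841, we fail to reject the null hypothesis — the data are consistent with the 3:1 ratio.

0.039; consistent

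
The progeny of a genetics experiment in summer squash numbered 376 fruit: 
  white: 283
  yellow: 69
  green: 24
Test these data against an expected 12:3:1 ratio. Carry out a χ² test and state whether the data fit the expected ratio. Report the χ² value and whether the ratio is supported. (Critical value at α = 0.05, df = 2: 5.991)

Expected counts for N = 376 under a 12:3:1 ratio (total parts = 16):
  white: 376 × 12/16 = 282
  yellow: 376 × 3/16 = 70.5
  green: 376 × 1/16 = 23.5
χ² = Σ (O − E)² / E
  white: (283 − 282)² / 282 = 0.0035
  yellow: (69 − 70.5)² / 70.5 = 0.0319
  green: (24 − 23.5)² / 23.5 = 0.0106
χ² = 0.0035 + 0.0319 + 0.0106 = 0.046
Degrees of freedom = 3 − 1 = 2; critical value at α = 0.05 is 5.991.
Since 0.046 < 5.991, we fail to reject the null hypothesis — the data are consistent with the 12:3:1 ratio.

0.046; consistent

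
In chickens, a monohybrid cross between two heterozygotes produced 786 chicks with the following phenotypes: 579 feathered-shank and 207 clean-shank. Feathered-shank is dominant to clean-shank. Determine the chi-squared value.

0.748

For a monohybrid cross between heterozygotes with complete dominance, the expected phenotypic ratio is 3:1.
Total ratio parts = 4. Expected numbers out of 786:
  feathered-shank: 786 × 3/4 = 589.5
  clean-shank: 786 × 1/4 = 196.5
χ² = Σ (O − E)² / E
  feathered-shank: (579 − 589.5)² / 589.5 = 0.1870
  clean-shank: (207 − 196.5)² / 196.5 = 0.5611
χ² = 0.1870 + 0.5611 = 0.7481 ≈ 0.748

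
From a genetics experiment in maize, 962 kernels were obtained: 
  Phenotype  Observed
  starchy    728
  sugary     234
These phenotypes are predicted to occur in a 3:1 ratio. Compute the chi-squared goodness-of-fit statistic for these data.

0.234

Total ratio parts = 4. Expected numbers out of 962:
  starchy: 962 × 3/4 = 721.5
  sugary: 962 × 1/4 = 240.5
χ² = Σ (O − E)² / E
  starchy: (728 − 721.5)² / 721.5 = 0.0586
  sugary: (234 − 240.5)² / 240.5 = 0.1757
χ² = 0.0586 + 0.1757 = 0.2343 ≈ 0.234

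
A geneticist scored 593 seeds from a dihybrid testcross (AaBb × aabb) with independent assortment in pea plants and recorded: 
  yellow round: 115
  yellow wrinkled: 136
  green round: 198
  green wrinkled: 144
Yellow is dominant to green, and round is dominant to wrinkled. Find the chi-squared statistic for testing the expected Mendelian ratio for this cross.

25.287

A dihybrid testcross with independent assortment gives a 1:1:1:1 ratio.
Under the 1:1:1:1 hypothesis (Σ ratio = 4, N = 593):
  yellow round: 593 × 1/4 = 148.25
  yellow wrinkled: 593 × 1/4 = 148.25
  green round: 593 × 1/4 = 148.25
  green wrinkled: 593 × 1/4 = 148.25
χ² = Σ (O − E)² / E
  yellow round: (115 − 148.25)² / 148.25 = 7.4574
  yellow wrinkled: (136 − 148.25)² / 148.25 = 1.0122
  green round: (198 − 148.25)² / 148.25 = 16.6952
  green wrinkled: (144 − 148.25)² / 148.25 = 0.1218
χ² = 7.4574 + 1.0122 + 16.6952 + 0.1218 = 25.2866 ≈ 25.287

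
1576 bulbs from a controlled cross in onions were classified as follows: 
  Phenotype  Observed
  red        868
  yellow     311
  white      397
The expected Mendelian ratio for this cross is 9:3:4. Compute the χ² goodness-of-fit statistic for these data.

1.222

Under the 9:3:4 hypothesis (Σ ratio = 16, N = 1576):
  red: 1576 × 9/16 = 886.5
  yellow: 1576 × 3/16 = 295.5
  white: 1576 × 4/16 = 394
χ² = Σ (O − E)² / E
  red: (868 − 886.5)² / 886.5 = 0.3861
  yellow: (311 − 295.5)² / 295.5 = 0.8130
  white: (397 − 394)² / 394 = 0.0228
χ² = 0.3861 + 0.8130 + 0.0228 = 1.2219 ≈ 1.222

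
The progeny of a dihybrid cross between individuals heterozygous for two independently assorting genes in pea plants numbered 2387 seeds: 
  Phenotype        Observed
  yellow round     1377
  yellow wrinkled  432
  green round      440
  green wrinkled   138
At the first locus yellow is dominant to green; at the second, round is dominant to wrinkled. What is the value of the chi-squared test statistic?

A dihybrid F₂ with independent assortment and complete dominance at both loci gives a 9:3:3:1 phenotypic ratio.
Expected counts for N = 2387 under a 9:3:3:1 ratio (total parts = 16):
  yellow round: 2387 × 9/16 = 1342.6875
  yellow wrinkled: 2387 × 3/16 = 447.5625
  green round: 2387 × 3/16 = 447.5625
  green wrinkled: 2387 × 1/16 = 149.1875
χ² = Σ (O − E)² / E
  yellow round: (1377 − 1342.6875)² / 1342.6875 = 0.8769
  yellow wrinkled: (432 − 447.5625)² / 447.5625 = 0.5411
  green round: (440 − 447.5625)² / 447.5625 = 0.1278
  green wrinkled: (138 − 149.1875)² / 149.1875 = 0.8389
χ² = 0.8769 + 0.5411 + 0.1278 + 0.8389 = 2.3847 ≈ 2.385

2.385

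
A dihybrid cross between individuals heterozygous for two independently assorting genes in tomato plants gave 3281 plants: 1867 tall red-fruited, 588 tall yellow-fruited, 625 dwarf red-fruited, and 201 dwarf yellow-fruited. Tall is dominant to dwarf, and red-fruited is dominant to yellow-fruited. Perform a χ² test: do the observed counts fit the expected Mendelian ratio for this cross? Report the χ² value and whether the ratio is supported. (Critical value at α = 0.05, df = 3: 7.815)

A dihybrid F₂ with independent assortment and complete dominance at both loci gives a 9:3:3:1 phenotypic ratio.
Expected counts for N = 3281 under a 9:3:3:1 ratio (total parts = 16):
  tall red-fruited: 3281 × 9/16 = 1845.5625
  tall yellow-fruited: 3281 × 3/16 = 615.1875
  dwarf red-fruited: 3281 × 3/16 = 615.1875
  dwarf yellow-fruited: 3281 × 1/16 = 205.0625
χ² = Σ (O − E)² / E
  tall red-fruited: (1867 − 1845.5625)² / 1845.5625 = 0.2490
  tall yellow-fruited: (588 − 615.1875)² / 615.1875 = 1.2015
  dwarf red-fruited: (625 − 615.1875)² / 615.1875 = 0.1565
  dwarf yellow-fruited: (201 − 205.0625)² / 205.0625 = 0.0805
χ² = 0.2490 + 1.2015 + 0.1565 + 0.0805 = 1.6875 ≈ 1.688
Degrees of freedom = 4 − 1 = 3; critical value at α = 0.05 is 7.815.
Since 1.688 < 7.815, we fail to reject the null hypothesis — the data are consistent with the 9:3:3:1 ratio.

1.688; consistent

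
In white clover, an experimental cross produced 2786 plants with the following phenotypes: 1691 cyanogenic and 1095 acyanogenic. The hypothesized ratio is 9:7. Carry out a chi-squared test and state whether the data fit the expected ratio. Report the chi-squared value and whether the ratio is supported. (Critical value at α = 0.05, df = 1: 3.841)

Under the 9:7 hypothesis (Σ ratio = 16, N = 2786):
  cyanogenic: 2786 × 9/16 = 1567.125
  acyanogenic: 2786 × 7/16 = 1218.875
χ² = Σ (O − E)² / E
  cyanogenic: (1691 − 1567.125)² / 1567.125 = 9.7918
  acyanogenic: (1095 − 1218.875)² / 1218.875 = 12.5895
χ² = 9.7918 + 12.5895 = 22.3813 ≈ 22.381
Degrees of freedom = 2 − 1 = 1; critical value at α = 0.05 is 3.841.
Since 22.381 > 3.841, we reject the null hypothesis — the data do not fit the 9:7 ratio.

22.381; not consistent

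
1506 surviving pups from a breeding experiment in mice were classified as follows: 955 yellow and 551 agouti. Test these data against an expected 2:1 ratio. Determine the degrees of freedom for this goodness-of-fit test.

A goodness-of-fit test with 2 phenotype classes has df = 2 − 1 = 1.

1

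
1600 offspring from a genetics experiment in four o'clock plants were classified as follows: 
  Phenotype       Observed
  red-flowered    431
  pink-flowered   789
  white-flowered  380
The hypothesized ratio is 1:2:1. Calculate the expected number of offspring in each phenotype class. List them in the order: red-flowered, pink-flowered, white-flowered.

400, 800, 400

Under the 1:2:1 hypothesis (Σ ratio = 4, N = 1600):
  red-flowered: 1600 × 1/4 = 400
  pink-flowered: 1600 × 2/4 = 800
  white-flowered: 1600 × 1/4 = 400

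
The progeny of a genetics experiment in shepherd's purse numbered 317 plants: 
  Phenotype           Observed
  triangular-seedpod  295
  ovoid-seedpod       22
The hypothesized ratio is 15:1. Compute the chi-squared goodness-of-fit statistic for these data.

0.258

Total ratio parts = 16. Expected numbers out of 317:
  triangular-seedpod: 317 × 15/16 = 297.1875
  ovoid-seedpod: 317 × 1/16 = 19.8125
χ² = Σ (O − E)² / E
  triangular-seedpod: (295 − 297.1875)² / 297.1875 = 0.0161
  ovoid-seedpod: (22 − 19.8125)² / 19.8125 = 0.2415
χ² = 0.0161 + 0.2415 = 0.2576 ≈ 0.258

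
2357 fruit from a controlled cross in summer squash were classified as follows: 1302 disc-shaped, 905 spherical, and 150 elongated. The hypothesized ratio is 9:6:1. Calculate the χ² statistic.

Total ratio parts = 16. Expected numbers out of 2357:
  disc-shaped: 2357 × 9/16 = 1325.8125
  spherical: 2357 × 6/16 = 883.875
  elongated: 2357 × 1/16 = 147.3125
χ² = Σ (O − E)² / E
  disc-shaped: (1302 − 1325.8125)² / 1325.8125 = 0.4277
  spherical: (905 − 883.875)² / 883.875 = 0.5049
  elongated: (150 − 147.3125)² / 147.3125 = 0.0490
χ² = 0.4277 + 0.5049 + 0.0490 = 0.9816 ≈ 0.982

0.982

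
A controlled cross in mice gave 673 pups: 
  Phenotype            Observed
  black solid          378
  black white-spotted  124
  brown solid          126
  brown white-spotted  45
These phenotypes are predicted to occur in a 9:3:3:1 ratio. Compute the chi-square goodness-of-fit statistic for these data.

0.244

Total ratio parts = 16. Expected numbers out of 673:
  black solid: 673 × 9/16 = 378.5625
  black white-spotted: 673 × 3/16 = 126.1875
  brown solid: 673 × 3/16 = 126.1875
  brown white-spotted: 673 × 1/16 = 42.0625
χ² = Σ (O − E)² / E
  black solid: (378 − 378.5625)² / 378.5625 = 0.0008
  black white-spotted: (124 − 126.1875)² / 126.1875 = 0.0379
  brown solid: (126 − 126.1875)² / 126.1875 = 0.0003
  brown white-spotted: (45 − 42.0625)² / 42.0625 = 0.2051
χ² = 0.0008 + 0.0379 + 0.0003 + 0.2051 = 0.2441 ≈ 0.244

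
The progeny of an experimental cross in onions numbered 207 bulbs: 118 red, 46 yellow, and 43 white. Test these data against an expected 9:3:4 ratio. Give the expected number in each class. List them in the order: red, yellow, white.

The 9:3:4 ratio has 16 parts, so with N = 207 the expected counts are:
  red: 207 × 9/16 = 116.4375
  yellow: 207 × 3/16 = 38.8125
  white: 207 × 4/16 = 51.75

116.4375, 38.8125, 51.75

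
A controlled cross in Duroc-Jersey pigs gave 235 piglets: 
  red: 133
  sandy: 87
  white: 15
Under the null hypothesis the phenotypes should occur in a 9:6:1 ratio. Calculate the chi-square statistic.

0.026

Expected counts for N = 235 under a 9:6:1 ratio (total parts = 16):
  red: 235 × 9/16 = 132.1875
  sandy: 235 × 6/16 = 88.125
  white: 235 × 1/16 = 14.6875
χ² = Σ (O − E)² / E
  red: (133 − 132.1875)² / 132.1875 = 0.0050
  sandy: (87 − 88.125)² / 88.125 = 0.0144
  white: (15 − 14.6875)² / 14.6875 = 0.0066
χ² = 0.0050 + 0.0144 + 0.0066 = 0.026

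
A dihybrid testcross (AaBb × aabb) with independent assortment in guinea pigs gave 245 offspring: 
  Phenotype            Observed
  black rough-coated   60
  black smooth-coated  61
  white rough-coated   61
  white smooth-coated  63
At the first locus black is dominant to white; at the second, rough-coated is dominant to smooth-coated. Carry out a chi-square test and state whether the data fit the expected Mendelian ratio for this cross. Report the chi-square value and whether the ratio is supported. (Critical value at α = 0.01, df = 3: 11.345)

0.078; consistent

A dihybrid testcross with independent assortment gives a 1:1:1:1 ratio.
Under the 1:1:1:1 hypothesis (Σ ratio = 4, N = 245):
  black rough-coated: 245 × 1/4 = 61.25
  black smooth-coated: 245 × 1/4 = 61.25
  white rough-coated: 245 × 1/4 = 61.25
  white smooth-coated: 245 × 1/4 = 61.25
χ² = Σ (O − E)² / E
  black rough-coated: (60 − 61.25)² / 61.25 = 0.0255
  black smooth-coated: (61 − 61.25)² / 61.25 = 0.0010
  white rough-coated: (61 − 61.25)² / 61.25 = 0.0010
  white smooth-coated: (63 − 61.25)² / 61.25 = 0.0500
χ² = 0.0255 + 0.0010 + 0.0010 + 0.0500 = 0.0775 ≈ 0.078
Degrees of freedom = 4 − 1 = 3; critical value at α = 0.01 is 11.345.
Since 0.078 < 11.345, we fail to reject the null hypothesis — the data are consistent with the 1:1:1:1 ratio.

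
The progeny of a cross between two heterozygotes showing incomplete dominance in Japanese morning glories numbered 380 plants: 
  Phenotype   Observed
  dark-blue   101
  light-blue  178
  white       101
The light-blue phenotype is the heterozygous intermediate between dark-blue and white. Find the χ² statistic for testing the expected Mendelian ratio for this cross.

With incomplete dominance, a heterozygote × heterozygote cross gives a 1:2:1 phenotypic ratio.
Expected counts for N = 380 under a 1:2:1 ratio (total parts = 4):
  dark-blue: 380 × 1/4 = 95
  light-blue: 380 × 2/4 = 190
  white: 380 × 1/4 = 95
χ² = Σ (O − E)² / E
  dark-blue: (101 − 95)² / 95 = 0.3789
  light-blue: (178 − 190)² / 190 = 0.7579
  white: (101 − 95)² / 95 = 0.3789
χ² = 0.3789 + 0.7579 + 0.3789 = 1.5157 ≈ 1.516

1.516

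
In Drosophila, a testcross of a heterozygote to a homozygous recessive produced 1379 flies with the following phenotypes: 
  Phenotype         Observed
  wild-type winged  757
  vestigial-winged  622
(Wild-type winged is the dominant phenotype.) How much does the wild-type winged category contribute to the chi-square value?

A testcross of a heterozygote (Aa × aa) gives a 1:1 phenotypic ratio.
Total ratio parts = 2. Expected numbers out of 1379:
  wild-type winged: 1379 × 1/2 = 689.5
  vestigial-winged: 1379 × 1/2 = 689.5
Contribution of wild-type winged: (757 − 689.5)² / 689.5 = 6.6080

6.608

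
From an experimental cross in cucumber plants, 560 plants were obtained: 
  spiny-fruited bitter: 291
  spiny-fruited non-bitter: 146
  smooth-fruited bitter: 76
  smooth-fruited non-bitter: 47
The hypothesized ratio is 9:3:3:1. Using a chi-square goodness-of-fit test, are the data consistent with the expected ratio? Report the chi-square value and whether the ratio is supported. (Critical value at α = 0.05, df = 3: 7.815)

Under the 9:3:3:1 hypothesis (Σ ratio = 16, N = 560):
  spiny-fruited bitter: 560 × 9/16 = 315
  spiny-fruited non-bitter: 560 × 3/16 = 105
  smooth-fruited bitter: 560 × 3/16 = 105
  smooth-fruited non-bitter: 560 × 1/16 = 35
χ² = Σ (O − E)² / E
  spiny-fruited bitter: (291 − 315)² / 315 = 1.8286
  spiny-fruited non-bitter: (146 − 105)² / 105 = 16.0095
  smooth-fruited bitter: (76 − 105)² / 105 = 8.0095
  smooth-fruited non-bitter: (47 − 35)² / 35 = 4.1143
χ² = 1.8286 + 16.0095 + 8.0095 + 4.1143 = 29.9619 ≈ 29.962
Degrees of freedom = 4 − 1 = 3; critical value at α = 0.05 is 7.815.
Since 29.962 > 7.815, we reject the null hypothesis — the data do not fit the 9:3:3:1 ratio.

29.962; not consistent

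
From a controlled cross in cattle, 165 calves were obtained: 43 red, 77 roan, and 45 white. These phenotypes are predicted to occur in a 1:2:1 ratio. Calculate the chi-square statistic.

0.782

Under the 1:2:1 hypothesis (Σ ratio = 4, N = 165):
  red: 165 × 1/4 = 41.25
  roan: 165 × 2/4 = 82.5
  white: 165 × 1/4 = 41.25
χ² = Σ (O − E)² / E
  red: (43 − 41.25)² / 41.25 = 0.0742
  roan: (77 − 82.5)² / 82.5 = 0.3667
  white: (45 − 41.25)² / 41.25 = 0.3409
χ² = 0.0742 + 0.3667 + 0.3409 = 0.7818 ≈ 0.782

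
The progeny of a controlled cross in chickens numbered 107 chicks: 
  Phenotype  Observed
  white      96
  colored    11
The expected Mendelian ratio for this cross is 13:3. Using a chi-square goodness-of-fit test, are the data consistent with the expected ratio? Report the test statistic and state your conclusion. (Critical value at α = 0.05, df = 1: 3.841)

5.038; not consistent

Total ratio parts = 16. Expected numbers out of 107:
  white: 107 × 13/16 = 86.9375
  colored: 107 × 3/16 = 20.0625
χ² = Σ (O − E)² / E
  white: (96 − 86.9375)² / 86.9375 = 0.9447
  colored: (11 − 20.0625)² / 20.0625 = 4.0937
χ² = 0.9447 + 4.0937 = 5.0384 ≈ 5.038
Degrees of freedom = 2 − 1 = 1; critical value at α = 0.05 is 3.841.
Since 5.038 > 3.841, we reject the null hypothesis — the data do not fit the 13:3 ratio.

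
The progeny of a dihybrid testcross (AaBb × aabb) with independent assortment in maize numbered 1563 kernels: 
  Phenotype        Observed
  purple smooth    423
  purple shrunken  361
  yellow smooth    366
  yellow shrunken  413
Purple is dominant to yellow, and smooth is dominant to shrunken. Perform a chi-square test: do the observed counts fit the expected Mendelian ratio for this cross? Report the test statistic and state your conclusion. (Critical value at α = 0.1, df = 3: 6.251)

A dihybrid testcross with independent assortment gives a 1:1:1:1 ratio.
The 1:1:1:1 ratio has 4 parts, so with N = 1563 the expected counts are:
  purple smooth: 1563 × 1/4 = 390.75
  purple shrunken: 1563 × 1/4 = 390.75
  yellow smooth: 1563 × 1/4 = 390.75
  yellow shrunken: 1563 × 1/4 = 390.75
χ² = Σ (O − E)² / E
  purple smooth: (423 − 390.75)² / 390.75 = 2.6617
  purple shrunken: (361 − 390.75)² / 390.75 = 2.2650
  yellow smooth: (366 − 390.75)² / 390.75 = 1.5677
  yellow shrunken: (413 − 390.75)² / 390.75 = 1.2670
χ² = 2.6617 + 2.2650 + 1.5677 + 1.2670 = 7.7614 ≈ 7.761
Degrees of freedom = 4 − 1 = 3; critical value at α = 0.1 is 6.251.
Since 7.761 > 6.251, we reject the null hypothesis — the data do not fit the 1:1:1:1 ratio.

7.761; not consistent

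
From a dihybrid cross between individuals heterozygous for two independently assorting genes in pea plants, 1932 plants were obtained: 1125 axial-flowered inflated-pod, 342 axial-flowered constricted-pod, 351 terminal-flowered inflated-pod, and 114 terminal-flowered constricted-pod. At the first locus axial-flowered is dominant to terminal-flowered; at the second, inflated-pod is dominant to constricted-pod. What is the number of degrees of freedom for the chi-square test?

A dihybrid F₂ with independent assortment and complete dominance at both loci gives a 9:3:3:1 phenotypic ratio.
A goodness-of-fit test with 4 phenotype classes has df = 4 − 1 = 3.

3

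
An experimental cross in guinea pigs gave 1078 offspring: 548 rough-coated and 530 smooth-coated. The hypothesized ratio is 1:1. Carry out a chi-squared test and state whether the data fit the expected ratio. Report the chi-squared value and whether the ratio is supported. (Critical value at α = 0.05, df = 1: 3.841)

The 1:1 ratio has 2 parts, so with N = 1078 the expected counts are:
  rough-coated: 1078 × 1/2 = 539
  smooth-coated: 1078 × 1/2 = 539
χ² = Σ (O − E)² / E
  rough-coated: (548 − 539)² / 539 = 0.1503
  smooth-coated: (530 − 539)² / 539 = 0.1503
χ² = 0.1503 + 0.1503 = 0.3006 ≈ 0.301
Degrees of freedom = 2 − 1 = 1; critical value at α = 0.05 is 3.841.
Since 0.301 < 3.841, we fail to reject the null hypothesis — the data are consistent with the 1:1 ratio.

0.301; consistent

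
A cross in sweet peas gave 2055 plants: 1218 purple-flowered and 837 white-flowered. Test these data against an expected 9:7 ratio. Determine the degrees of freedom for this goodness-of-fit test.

A goodness-of-fit test with 2 phenotype classes has df = 2 − 1 = 1.

1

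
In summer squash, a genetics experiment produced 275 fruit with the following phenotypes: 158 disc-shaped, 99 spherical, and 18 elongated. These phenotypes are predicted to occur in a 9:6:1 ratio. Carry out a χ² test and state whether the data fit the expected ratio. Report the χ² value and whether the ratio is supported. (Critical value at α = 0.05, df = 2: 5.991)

0.274; consistent

Total ratio parts = 16. Expected numbers out of 275:
  disc-shaped: 275 × 9/16 = 154.6875
  spherical: 275 × 6/16 = 103.125
  elongated: 275 × 1/16 = 17.1875
χ² = Σ (O − E)² / E
  disc-shaped: (158 − 154.6875)² / 154.6875 = 0.0709
  spherical: (99 − 103.125)² / 103.125 = 0.1650
  elongated: (18 − 17.1875)² / 17.1875 = 0.0384
χ² = 0.0709 + 0.1650 + 0.0384 = 0.2743 ≈ 0.274
Degrees of freedom = 3 − 1 = 2; critical value at α = 0.05 is 5.991.
Since 0.274 < 5.991, we fail to reject the null hypothesis — the data are consistent with the 9:6:1 ratio.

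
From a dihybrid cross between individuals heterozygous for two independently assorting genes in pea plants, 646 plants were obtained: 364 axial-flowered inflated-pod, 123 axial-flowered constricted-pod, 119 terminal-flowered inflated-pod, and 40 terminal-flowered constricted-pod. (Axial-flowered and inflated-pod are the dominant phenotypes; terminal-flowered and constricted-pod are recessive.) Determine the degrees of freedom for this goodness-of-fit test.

A dihybrid F₂ with independent assortment and complete dominance at both loci gives a 9:3:3:1 phenotypic ratio.
A goodness-of-fit test with 4 phenotype classes has df = 4 − 1 = 3.

3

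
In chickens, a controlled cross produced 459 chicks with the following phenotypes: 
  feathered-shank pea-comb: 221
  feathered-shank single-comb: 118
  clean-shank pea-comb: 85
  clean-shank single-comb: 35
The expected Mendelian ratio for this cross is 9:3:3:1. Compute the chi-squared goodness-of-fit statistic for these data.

18.610

Expected counts for N = 459 under a 9:3:3:1 ratio (total parts = 16):
  feathered-shank pea-comb: 459 × 9/16 = 258.1875
  feathered-shank single-comb: 459 × 3/16 = 86.0625
  clean-shank pea-comb: 459 × 3/16 = 86.0625
  clean-shank single-comb: 459 × 1/16 = 28.6875
χ² = Σ (O − E)² / E
  feathered-shank pea-comb: (221 − 258.1875)² / 258.1875 = 5.3562
  feathered-shank single-comb: (118 − 86.0625)² / 86.0625 = 11.8519
  clean-shank pea-comb: (85 − 86.0625)² / 86.0625 = 0.0131
  clean-shank single-comb: (35 − 28.6875)² / 28.6875 = 1.3890
χ² = 5.3562 + 11.8519 + 0.0131 + 1.3890 = 18.6102 ≈ 18.610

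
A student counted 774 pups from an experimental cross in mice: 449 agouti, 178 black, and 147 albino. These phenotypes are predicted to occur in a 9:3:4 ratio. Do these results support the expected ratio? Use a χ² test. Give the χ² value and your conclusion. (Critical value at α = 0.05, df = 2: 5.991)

The 9:3:4 ratio has 16 parts, so with N = 774 the expected counts are:
  agouti: 774 × 9/16 = 435.375
  black: 774 × 3/16 = 145.125
  albino: 774 × 4/16 = 193.5
χ² = Σ (O − E)² / E
  agouti: (449 − 435.375)² / 435.375 = 0.4264
  black: (178 − 145.125)² / 145.125 = 7.4471
  albino: (147 − 193.5)² / 193.5 = 11.1744
χ² = 0.4264 + 7.4471 + 11.1744 = 19.0479 ≈ 19.048
Degrees of freedom = 3 − 1 = 2; critical value at α = 0.05 is 5.991.
Since 19.048 > 5.991, we reject the null hypothesis — the data do not fit the 9:3:4 ratio.

19.048; not consistent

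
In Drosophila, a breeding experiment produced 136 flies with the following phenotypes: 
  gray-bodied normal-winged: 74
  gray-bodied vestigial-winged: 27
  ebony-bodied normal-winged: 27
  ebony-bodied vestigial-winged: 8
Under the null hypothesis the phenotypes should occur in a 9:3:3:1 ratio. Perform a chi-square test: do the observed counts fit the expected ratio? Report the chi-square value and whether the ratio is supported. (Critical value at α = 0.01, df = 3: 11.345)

0.288; consistent

The 9:3:3:1 ratio has 16 parts, so with N = 136 the expected counts are:
  gray-bodied normal-winged: 136 × 9/16 = 76.5
  gray-bodied vestigial-winged: 136 × 3/16 = 25.5
  ebony-bodied normal-winged: 136 × 3/16 = 25.5
  ebony-bodied vestigial-winged: 136 × 1/16 = 8.5
χ² = Σ (O − E)² / E
  gray-bodied normal-winged: (74 − 76.5)² / 76.5 = 0.0817
  gray-bodied vestigial-winged: (27 − 25.5)² / 25.5 = 0.0882
  ebony-bodied normal-winged: (27 − 25.5)² / 25.5 = 0.0882
  ebony-bodied vestigial-winged: (8 − 8.5)² / 8.5 = 0.0294
χ² = 0.0817 + 0.0882 + 0.0882 + 0.0294 = 0.2875 ≈ 0.288
Degrees of freedom = 4 − 1 = 3; critical value at α = 0.01 is 11.345.
Since 0.288 < 11.345, we fail to reject the null hypothesis — the data are consistent with the 9:3:3:1 ratio.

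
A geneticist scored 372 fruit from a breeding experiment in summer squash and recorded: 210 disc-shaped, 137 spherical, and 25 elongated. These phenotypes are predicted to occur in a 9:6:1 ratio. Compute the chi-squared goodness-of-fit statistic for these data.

The 9:6:1 ratio has 16 parts, so with N = 372 the expected counts are:
  disc-shaped: 372 × 9/16 = 209.25
  spherical: 372 × 6/16 = 139.5
  elongated: 372 × 1/16 = 23.25
χ² = Σ (O − E)² / E
  disc-shaped: (210 − 209.25)² / 209.25 = 0.0027
  spherical: (137 − 139.5)² / 139.5 = 0.0448
  elongated: (25 − 23.25)² / 23.25 = 0.1317
χ² = 0.0027 + 0.0448 + 0.1317 = 0.1792 ≈ 0.179

0.179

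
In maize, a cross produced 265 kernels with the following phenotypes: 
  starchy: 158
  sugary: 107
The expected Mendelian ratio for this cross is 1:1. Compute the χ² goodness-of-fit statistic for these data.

The 1:1 ratio has 2 parts, so with N = 265 the expected counts are:
  starchy: 265 × 1/2 = 132.5
  sugary: 265 × 1/2 = 132.5
χ² = Σ (O − E)² / E
  starchy: (158 − 132.5)² / 132.5 = 4.9075
  sugary: (107 − 132.5)² / 132.5 = 4.9075
χ² = 4.9075 + 4.9075 = 9.815

9.815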